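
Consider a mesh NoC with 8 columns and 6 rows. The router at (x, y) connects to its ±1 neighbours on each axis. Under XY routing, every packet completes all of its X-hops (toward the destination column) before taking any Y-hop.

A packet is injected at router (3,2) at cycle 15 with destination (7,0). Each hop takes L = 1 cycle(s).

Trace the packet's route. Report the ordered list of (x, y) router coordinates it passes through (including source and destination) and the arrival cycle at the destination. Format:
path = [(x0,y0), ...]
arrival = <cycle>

hop 0: (3,2) @ cyc 15
hop 1: (4,2) @ cyc 16  [E]
hop 2: (5,2) @ cyc 17  [E]
hop 3: (6,2) @ cyc 18  [E]
hop 4: (7,2) @ cyc 19  [E]
hop 5: (7,1) @ cyc 20  [S]
hop 6: (7,0) @ cyc 21  [S]

path = [(3,2), (4,2), (5,2), (6,2), (7,2), (7,1), (7,0)]
arrival = 21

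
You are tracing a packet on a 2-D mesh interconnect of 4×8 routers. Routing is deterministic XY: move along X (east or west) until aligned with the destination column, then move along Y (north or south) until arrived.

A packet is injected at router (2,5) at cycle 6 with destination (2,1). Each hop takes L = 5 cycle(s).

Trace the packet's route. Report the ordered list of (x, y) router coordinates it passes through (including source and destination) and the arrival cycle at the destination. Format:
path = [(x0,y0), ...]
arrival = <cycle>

path = [(2,5), (2,4), (2,3), (2,2), (2,1)]
arrival = 26

[0] x=2 y=5 t=6
[1] x=2 y=4 t=11 →S
[2] x=2 y=3 t=16 →S
[3] x=2 y=2 t=21 →S
[4] x=2 y=1 t=26 →S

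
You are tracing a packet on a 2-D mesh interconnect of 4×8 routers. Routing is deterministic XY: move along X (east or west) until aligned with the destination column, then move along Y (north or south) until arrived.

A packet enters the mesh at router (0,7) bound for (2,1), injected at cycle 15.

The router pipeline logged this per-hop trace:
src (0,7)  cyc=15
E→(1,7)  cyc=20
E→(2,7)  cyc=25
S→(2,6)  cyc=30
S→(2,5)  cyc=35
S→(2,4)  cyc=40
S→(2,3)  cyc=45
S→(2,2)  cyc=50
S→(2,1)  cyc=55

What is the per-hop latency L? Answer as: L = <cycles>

Δcyc across hop 0→1: 20 − 15 = 5.
That increment is L by definition: L = 5.

L = 5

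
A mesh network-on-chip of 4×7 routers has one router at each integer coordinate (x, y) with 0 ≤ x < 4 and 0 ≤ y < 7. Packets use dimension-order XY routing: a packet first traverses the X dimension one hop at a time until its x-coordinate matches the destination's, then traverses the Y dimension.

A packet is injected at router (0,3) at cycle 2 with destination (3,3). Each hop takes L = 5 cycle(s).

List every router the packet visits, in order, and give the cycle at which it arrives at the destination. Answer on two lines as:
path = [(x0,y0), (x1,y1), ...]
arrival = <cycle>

  0. router=(0,3) cycle=2 (inject)
  1. router=(1,3) cycle=7 dir=E
  2. router=(2,3) cycle=12 dir=E
  3. router=(3,3) cycle=17 dir=E

path = [(0,3), (1,3), (2,3), (3,3)]
arrival = 17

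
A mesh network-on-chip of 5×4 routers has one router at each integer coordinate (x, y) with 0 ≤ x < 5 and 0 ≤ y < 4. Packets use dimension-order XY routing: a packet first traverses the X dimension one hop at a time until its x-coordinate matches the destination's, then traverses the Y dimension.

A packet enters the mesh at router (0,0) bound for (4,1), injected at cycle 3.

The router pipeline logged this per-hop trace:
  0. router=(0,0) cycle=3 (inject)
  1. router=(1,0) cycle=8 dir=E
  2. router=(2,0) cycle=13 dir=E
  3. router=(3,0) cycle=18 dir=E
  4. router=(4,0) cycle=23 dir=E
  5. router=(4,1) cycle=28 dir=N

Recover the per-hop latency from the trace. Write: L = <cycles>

Δcyc across hop 0→1: 8 − 3 = 5.
That increment is L by definition: L = 5.

L = 5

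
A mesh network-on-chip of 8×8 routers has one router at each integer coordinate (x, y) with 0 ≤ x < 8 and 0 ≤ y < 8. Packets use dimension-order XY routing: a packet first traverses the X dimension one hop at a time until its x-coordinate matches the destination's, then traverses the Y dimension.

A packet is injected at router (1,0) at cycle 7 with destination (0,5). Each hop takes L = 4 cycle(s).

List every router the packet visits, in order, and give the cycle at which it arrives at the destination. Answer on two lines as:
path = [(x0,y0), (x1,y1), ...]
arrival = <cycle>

t=7: at (1,0)
t=11: at (0,0) after W
t=15: at (0,1) after N
t=19: at (0,2) after N
t=23: at (0,3) after N
t=27: at (0,4) after N
t=31: at (0,5) after N

path = [(1,0), (0,0), (0,1), (0,2), (0,3), (0,4), (0,5)]
arrival = 31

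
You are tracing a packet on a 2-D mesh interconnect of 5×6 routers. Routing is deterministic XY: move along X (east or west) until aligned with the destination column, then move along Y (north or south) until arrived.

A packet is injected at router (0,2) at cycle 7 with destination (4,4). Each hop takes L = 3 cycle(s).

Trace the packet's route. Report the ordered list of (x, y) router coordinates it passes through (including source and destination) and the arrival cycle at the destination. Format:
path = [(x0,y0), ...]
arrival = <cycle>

path = [(0,2), (1,2), (2,2), (3,2), (4,2), (4,3), (4,4)]
arrival = 25

src (0,2)  cyc=7
E→(1,2)  cyc=10
E→(2,2)  cyc=13
E→(3,2)  cyc=16
E→(4,2)  cyc=19
N→(4,3)  cyc=22
N→(4,4)  cyc=25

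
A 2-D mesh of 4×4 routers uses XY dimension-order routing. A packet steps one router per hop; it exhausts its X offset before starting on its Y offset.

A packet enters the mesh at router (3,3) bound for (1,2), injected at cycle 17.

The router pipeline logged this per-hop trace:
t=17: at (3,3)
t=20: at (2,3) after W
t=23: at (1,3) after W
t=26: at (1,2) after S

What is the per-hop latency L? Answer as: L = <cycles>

From hop 0 (17) to hop 1 (20): +3 cycles.
That increment is L by definition: L = 3.

L = 3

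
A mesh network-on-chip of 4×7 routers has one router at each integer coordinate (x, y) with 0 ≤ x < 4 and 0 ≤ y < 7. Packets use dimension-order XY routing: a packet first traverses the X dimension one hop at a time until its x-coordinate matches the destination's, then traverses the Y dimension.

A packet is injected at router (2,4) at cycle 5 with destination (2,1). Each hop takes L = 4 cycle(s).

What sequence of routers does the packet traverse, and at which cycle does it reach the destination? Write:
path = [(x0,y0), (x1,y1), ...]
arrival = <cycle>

  0. router=(2,4) cycle=5 (inject)
  1. router=(2,3) cycle=9 dir=S
  2. router=(2,2) cycle=13 dir=S
  3. router=(2,1) cycle=17 dir=S

path = [(2,4), (2,3), (2,2), (2,1)]
arrival = 17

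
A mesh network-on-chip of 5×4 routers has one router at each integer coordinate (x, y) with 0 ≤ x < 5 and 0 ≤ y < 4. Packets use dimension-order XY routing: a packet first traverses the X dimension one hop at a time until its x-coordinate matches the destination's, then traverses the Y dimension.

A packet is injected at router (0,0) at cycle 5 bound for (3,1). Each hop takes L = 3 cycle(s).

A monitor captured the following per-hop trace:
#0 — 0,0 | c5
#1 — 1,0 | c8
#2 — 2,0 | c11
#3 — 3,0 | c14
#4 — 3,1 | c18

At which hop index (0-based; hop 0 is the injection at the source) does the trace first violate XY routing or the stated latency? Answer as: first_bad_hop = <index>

[1] (+1,+0) / 3c ⇒ ok
[2] (+1,+0) / 3c ⇒ ok
[3] (+1,+0) / 3c ⇒ ok
[4] (+0,+1) / 4c ⇒ BAD: Δcyc=4≠L

first_bad_hop = 4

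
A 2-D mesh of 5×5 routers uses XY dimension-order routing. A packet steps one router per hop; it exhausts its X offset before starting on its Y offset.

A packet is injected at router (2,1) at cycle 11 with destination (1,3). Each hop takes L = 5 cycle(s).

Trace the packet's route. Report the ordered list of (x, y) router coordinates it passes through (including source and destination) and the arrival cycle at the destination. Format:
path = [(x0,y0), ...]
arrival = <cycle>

path = [(2,1), (1,1), (1,2), (1,3)]
arrival = 26

[0] x=2 y=1 t=11
[1] x=1 y=1 t=16 →W
[2] x=1 y=2 t=21 →N
[3] x=1 y=3 t=26 →N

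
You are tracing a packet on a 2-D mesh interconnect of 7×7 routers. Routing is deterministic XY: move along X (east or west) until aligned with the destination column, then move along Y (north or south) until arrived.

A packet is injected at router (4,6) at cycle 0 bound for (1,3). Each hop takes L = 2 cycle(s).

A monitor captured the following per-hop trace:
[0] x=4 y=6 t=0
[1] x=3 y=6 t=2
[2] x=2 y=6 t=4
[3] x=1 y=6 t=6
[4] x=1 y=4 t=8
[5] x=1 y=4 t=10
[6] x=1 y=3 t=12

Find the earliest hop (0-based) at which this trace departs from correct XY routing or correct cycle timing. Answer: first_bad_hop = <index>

first_bad_hop = 4

  1: Δx=-1 Δy=+0 Δt=2 [ok]
  2: Δx=-1 Δy=+0 Δt=2 [ok]
  3: Δx=-1 Δy=+0 Δt=2 [ok]
  4: Δx=+0 Δy=-2 Δt=2 [BAD: non-unit step]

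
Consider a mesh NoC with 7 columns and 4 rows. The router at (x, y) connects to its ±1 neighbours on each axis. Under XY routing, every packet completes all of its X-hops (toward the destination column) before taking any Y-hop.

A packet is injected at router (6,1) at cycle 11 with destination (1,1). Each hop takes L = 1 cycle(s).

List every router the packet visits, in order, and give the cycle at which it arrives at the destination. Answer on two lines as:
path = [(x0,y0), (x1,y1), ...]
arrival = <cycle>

path = [(6,1), (5,1), (4,1), (3,1), (2,1), (1,1)]
arrival = 16

[0] x=6 y=1 t=11
[1] x=5 y=1 t=12 →W
[2] x=4 y=1 t=13 →W
[3] x=3 y=1 t=14 →W
[4] x=2 y=1 t=15 →W
[5] x=1 y=1 t=16 →W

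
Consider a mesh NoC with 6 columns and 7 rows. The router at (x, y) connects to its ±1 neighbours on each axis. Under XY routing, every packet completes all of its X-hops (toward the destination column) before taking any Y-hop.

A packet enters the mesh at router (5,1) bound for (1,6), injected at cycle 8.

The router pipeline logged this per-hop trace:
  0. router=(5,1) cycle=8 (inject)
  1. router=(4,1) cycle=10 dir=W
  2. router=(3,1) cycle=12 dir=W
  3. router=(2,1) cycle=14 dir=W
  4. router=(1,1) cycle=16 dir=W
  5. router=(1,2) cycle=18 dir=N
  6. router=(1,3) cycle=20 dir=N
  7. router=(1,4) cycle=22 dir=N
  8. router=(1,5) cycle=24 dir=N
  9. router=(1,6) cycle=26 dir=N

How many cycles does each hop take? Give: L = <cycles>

Δcyc across hop 0→1: 10 − 8 = 2.
Per-hop latency L = Δcyc = 2.

L = 2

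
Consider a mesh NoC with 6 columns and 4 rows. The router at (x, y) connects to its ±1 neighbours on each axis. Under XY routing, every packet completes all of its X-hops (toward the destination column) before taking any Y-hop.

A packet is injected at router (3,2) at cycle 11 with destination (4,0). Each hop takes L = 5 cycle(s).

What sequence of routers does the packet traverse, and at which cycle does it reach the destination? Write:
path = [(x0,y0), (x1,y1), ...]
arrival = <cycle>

  0. router=(3,2) cycle=11 (inject)
  1. router=(4,2) cycle=16 dir=E
  2. router=(4,1) cycle=21 dir=S
  3. router=(4,0) cycle=26 dir=S

path = [(3,2), (4,2), (4,1), (4,0)]
arrival = 26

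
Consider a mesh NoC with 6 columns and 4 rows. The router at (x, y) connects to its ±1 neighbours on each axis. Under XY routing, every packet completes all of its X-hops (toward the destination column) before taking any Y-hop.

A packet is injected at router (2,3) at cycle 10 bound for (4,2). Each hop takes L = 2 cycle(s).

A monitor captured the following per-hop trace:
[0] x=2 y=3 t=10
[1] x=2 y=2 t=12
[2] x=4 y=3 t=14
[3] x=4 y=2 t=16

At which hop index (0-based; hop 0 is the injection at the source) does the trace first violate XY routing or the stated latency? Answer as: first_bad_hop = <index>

check 1→ d=(0,-1) cyc+2: BAD: Y-move but x=2≠4

first_bad_hop = 1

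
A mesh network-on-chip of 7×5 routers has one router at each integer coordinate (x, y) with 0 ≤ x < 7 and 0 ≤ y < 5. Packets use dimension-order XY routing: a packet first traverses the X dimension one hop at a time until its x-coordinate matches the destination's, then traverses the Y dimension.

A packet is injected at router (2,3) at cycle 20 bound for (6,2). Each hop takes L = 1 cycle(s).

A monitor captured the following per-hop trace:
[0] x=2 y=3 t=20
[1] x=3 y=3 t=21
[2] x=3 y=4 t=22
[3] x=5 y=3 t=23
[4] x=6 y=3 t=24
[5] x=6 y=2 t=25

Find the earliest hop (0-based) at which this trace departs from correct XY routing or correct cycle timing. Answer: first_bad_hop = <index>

[1] (+1,+0) / 1c ⇒ ok
[2] (+0,+1) / 1c ⇒ BAD: Y-move but x=3≠6

first_bad_hop = 2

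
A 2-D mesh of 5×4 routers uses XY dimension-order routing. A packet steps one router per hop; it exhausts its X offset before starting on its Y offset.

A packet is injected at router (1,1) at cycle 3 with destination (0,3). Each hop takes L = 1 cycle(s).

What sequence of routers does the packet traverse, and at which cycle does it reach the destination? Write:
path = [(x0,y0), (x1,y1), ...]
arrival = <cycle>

path = [(1,1), (0,1), (0,2), (0,3)]
arrival = 6

[0] x=1 y=1 t=3
[1] x=0 y=1 t=4 →W
[2] x=0 y=2 t=5 →N
[3] x=0 y=3 t=6 →N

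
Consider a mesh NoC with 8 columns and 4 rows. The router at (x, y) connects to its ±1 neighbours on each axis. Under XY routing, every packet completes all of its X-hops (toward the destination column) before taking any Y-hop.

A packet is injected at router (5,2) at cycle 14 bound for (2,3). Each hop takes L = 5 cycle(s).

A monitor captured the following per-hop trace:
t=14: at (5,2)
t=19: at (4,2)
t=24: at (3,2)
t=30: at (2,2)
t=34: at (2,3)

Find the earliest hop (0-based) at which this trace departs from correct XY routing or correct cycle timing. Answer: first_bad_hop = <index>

first_bad_hop = 3

[1] (-1,+0) / 5c ⇒ ok
[2] (-1,+0) / 5c ⇒ ok
[3] (-1,+0) / 6c ⇒ BAD: Δcyc=6≠L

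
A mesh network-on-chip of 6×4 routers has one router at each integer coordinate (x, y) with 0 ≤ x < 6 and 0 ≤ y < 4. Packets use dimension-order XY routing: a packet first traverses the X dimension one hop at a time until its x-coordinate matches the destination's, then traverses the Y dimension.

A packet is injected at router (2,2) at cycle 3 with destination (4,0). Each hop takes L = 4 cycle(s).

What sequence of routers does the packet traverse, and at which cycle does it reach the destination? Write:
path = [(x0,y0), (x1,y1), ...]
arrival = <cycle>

  0. router=(2,2) cycle=3 (inject)
  1. router=(3,2) cycle=7 dir=E
  2. router=(4,2) cycle=11 dir=E
  3. router=(4,1) cycle=15 dir=S
  4. router=(4,0) cycle=19 dir=S

path = [(2,2), (3,2), (4,2), (4,1), (4,0)]
arrival = 19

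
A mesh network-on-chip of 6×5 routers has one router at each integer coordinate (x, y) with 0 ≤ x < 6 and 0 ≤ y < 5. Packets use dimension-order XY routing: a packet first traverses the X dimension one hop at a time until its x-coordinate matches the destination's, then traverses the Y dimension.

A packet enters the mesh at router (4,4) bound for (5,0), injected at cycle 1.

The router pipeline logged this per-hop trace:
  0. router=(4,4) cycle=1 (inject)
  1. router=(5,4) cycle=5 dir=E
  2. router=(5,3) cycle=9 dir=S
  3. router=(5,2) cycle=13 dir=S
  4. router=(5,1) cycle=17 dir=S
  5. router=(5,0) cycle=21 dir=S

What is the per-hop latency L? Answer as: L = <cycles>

Between hops 0 and 1 the cycle counter advances 5 − 1 = 4.
Each hop adds L, hence L = 4.

L = 4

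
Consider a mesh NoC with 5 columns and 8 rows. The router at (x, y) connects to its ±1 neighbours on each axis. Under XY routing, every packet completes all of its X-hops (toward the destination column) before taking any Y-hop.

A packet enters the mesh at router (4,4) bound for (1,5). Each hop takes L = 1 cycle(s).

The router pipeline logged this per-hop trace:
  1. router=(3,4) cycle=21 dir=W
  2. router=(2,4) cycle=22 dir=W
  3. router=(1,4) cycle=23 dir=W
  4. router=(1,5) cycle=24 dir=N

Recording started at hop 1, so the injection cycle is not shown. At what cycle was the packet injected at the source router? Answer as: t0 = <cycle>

t0 = 20

Hop 1 reached at cycle 21; hop k is at t0 + k·L.
Subtract one hop: t0 = 21 − 1 = 20.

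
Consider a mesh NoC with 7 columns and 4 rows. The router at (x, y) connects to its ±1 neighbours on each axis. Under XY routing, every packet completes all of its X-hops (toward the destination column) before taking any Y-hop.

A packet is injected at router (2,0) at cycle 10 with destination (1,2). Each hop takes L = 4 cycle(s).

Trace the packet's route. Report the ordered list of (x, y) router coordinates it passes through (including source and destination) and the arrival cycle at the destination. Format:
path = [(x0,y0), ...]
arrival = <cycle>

  0. router=(2,0) cycle=10 (inject)
  1. router=(1,0) cycle=14 dir=W
  2. router=(1,1) cycle=18 dir=N
  3. router=(1,2) cycle=22 dir=N

path = [(2,0), (1,0), (1,1), (1,2)]
arrival = 22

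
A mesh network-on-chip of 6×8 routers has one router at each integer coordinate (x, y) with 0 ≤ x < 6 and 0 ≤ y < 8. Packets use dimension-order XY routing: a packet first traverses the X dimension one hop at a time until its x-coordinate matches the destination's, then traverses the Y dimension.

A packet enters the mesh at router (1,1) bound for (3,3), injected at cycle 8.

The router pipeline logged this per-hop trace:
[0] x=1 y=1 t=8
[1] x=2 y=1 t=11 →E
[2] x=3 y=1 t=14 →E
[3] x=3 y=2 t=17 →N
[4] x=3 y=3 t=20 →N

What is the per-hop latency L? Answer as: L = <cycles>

L = 3

From hop 0 (8) to hop 1 (11): +3 cycles.
Each hop adds L, hence L = 3.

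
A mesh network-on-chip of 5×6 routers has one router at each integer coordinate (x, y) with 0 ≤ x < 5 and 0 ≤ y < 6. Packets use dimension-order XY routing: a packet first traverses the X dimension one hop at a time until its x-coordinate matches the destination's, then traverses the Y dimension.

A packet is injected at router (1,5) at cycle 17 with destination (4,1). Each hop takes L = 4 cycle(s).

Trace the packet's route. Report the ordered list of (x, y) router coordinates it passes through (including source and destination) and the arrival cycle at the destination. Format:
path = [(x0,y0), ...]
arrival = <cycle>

path = [(1,5), (2,5), (3,5), (4,5), (4,4), (4,3), (4,2), (4,1)]
arrival = 45

src (1,5)  cyc=17
E→(2,5)  cyc=21
E→(3,5)  cyc=25
E→(4,5)  cyc=29
S→(4,4)  cyc=33
S→(4,3)  cyc=37
S→(4,2)  cyc=41
S→(4,1)  cyc=45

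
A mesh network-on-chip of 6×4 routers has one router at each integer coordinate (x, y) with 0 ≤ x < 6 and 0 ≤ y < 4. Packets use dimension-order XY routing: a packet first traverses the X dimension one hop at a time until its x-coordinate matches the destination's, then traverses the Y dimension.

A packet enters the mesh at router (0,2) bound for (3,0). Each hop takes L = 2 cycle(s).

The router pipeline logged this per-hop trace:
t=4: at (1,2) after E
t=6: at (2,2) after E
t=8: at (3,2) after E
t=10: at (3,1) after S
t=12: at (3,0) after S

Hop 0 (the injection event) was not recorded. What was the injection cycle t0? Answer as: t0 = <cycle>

The first recorded entry is hop 1 at cycle 4.
Subtract one hop: t0 = 4 − 2 = 2.

t0 = 2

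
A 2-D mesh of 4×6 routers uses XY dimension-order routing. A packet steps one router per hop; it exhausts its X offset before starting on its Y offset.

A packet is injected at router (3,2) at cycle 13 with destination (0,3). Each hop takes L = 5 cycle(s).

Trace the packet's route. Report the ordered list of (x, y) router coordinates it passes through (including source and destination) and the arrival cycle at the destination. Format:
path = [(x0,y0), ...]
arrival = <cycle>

path = [(3,2), (2,2), (1,2), (0,2), (0,3)]
arrival = 33

  0. router=(3,2) cycle=13 (inject)
  1. router=(2,2) cycle=18 dir=W
  2. router=(1,2) cycle=23 dir=W
  3. router=(0,2) cycle=28 dir=W
  4. router=(0,3) cycle=33 dir=N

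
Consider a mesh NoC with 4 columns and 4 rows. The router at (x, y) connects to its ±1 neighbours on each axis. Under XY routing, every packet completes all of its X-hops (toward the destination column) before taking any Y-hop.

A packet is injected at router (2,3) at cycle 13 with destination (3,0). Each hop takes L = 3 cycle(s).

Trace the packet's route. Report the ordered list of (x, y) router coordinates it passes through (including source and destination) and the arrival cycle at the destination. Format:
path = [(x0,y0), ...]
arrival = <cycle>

hop 0: (2,3) @ cyc 13
hop 1: (3,3) @ cyc 16  [E]
hop 2: (3,2) @ cyc 19  [S]
hop 3: (3,1) @ cyc 22  [S]
hop 4: (3,0) @ cyc 25  [S]

path = [(2,3), (3,3), (3,2), (3,1), (3,0)]
arrival = 25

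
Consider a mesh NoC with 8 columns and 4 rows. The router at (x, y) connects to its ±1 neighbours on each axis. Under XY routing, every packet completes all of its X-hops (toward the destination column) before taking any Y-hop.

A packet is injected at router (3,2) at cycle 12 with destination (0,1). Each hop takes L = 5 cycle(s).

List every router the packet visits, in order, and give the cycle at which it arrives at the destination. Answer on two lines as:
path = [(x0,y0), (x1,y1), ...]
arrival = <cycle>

t=12: at (3,2)
t=17: at (2,2) after W
t=22: at (1,2) after W
t=27: at (0,2) after W
t=32: at (0,1) after S

path = [(3,2), (2,2), (1,2), (0,2), (0,1)]
arrival = 32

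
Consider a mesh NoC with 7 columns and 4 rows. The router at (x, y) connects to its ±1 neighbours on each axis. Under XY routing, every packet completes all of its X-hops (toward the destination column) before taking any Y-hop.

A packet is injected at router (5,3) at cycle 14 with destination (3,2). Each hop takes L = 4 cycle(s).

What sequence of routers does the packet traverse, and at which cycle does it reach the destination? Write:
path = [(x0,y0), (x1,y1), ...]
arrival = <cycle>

path = [(5,3), (4,3), (3,3), (3,2)]
arrival = 26

  0. router=(5,3) cycle=14 (inject)
  1. router=(4,3) cycle=18 dir=W
  2. router=(3,3) cycle=22 dir=W
  3. router=(3,2) cycle=26 dir=S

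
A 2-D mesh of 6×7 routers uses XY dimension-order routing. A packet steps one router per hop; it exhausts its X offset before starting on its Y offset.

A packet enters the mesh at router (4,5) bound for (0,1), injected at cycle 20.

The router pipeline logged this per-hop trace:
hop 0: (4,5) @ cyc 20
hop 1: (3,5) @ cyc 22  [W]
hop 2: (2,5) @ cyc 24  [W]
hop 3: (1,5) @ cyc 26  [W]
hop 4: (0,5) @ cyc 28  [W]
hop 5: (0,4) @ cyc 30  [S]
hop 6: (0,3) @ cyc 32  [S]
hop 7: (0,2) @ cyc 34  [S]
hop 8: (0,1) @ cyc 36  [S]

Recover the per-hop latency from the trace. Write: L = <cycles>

L = 2

From hop 0 (20) to hop 1 (22): +2 cycles.
Each hop adds L, hence L = 2.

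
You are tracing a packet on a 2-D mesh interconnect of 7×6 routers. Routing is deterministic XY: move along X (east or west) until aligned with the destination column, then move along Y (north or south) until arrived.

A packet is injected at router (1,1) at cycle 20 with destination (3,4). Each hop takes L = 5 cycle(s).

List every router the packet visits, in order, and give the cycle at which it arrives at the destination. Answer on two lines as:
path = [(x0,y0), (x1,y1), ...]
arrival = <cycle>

t=20: at (1,1)
t=25: at (2,1) after E
t=30: at (3,1) after E
t=35: at (3,2) after N
t=40: at (3,3) after N
t=45: at (3,4) after N

path = [(1,1), (2,1), (3,1), (3,2), (3,3), (3,4)]
arrival = 45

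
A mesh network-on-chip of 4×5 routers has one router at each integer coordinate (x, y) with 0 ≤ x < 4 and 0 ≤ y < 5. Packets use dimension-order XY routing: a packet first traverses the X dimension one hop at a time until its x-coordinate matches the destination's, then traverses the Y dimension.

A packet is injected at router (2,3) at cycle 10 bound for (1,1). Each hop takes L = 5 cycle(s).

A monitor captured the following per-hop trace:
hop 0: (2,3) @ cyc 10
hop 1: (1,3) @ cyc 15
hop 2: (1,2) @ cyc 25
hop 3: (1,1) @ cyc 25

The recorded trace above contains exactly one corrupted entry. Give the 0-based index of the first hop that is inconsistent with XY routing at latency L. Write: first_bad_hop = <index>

check 1→ d=(-1,0) cyc+5: ok
check 2→ d=(0,-1) cyc+10: BAD: Δcyc=10≠L

first_bad_hop = 2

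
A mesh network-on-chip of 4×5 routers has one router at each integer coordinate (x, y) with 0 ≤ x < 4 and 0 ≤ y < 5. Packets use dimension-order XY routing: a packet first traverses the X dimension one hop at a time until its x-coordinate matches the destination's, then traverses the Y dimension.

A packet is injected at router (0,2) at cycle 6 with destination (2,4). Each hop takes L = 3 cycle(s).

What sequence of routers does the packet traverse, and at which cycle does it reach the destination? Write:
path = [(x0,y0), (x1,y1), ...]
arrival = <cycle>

path = [(0,2), (1,2), (2,2), (2,3), (2,4)]
arrival = 18

[0] x=0 y=2 t=6
[1] x=1 y=2 t=9 →E
[2] x=2 y=2 t=12 →E
[3] x=2 y=3 t=15 →N
[4] x=2 y=4 t=18 →N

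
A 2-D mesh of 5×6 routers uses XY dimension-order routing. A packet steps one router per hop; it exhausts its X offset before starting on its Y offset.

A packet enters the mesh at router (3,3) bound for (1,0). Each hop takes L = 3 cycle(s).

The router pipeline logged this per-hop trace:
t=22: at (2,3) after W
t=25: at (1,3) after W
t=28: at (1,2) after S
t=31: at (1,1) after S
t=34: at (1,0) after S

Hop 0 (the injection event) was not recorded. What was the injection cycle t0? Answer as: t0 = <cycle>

t0 = 19

Hop 1 reached at cycle 22; hop k is at t0 + k·L.
Subtract one hop: t0 = 22 − 3 = 19.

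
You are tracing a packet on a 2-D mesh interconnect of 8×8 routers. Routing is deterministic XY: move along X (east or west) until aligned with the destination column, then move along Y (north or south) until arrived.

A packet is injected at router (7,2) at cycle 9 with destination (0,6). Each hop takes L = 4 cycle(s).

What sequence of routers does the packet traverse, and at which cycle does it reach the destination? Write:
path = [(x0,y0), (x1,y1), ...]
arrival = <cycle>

path = [(7,2), (6,2), (5,2), (4,2), (3,2), (2,2), (1,2), (0,2), (0,3), (0,4), (0,5), (0,6)]
arrival = 53

t=9: at (7,2)
t=13: at (6,2) after W
t=17: at (5,2) after W
t=21: at (4,2) after W
t=25: at (3,2) after W
t=29: at (2,2) after W
t=33: at (1,2) after W
t=37: at (0,2) after W
t=41: at (0,3) after N
t=45: at (0,4) after N
t=49: at (0,5) after N
t=53: at (0,6) after N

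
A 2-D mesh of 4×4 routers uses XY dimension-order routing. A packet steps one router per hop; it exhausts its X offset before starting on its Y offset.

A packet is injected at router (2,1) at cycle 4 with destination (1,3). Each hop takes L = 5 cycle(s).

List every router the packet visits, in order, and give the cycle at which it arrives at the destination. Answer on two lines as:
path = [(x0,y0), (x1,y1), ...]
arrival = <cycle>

path = [(2,1), (1,1), (1,2), (1,3)]
arrival = 19

hop 0: (2,1) @ cyc 4
hop 1: (1,1) @ cyc 9  [W]
hop 2: (1,2) @ cyc 14  [N]
hop 3: (1,3) @ cyc 19  [N]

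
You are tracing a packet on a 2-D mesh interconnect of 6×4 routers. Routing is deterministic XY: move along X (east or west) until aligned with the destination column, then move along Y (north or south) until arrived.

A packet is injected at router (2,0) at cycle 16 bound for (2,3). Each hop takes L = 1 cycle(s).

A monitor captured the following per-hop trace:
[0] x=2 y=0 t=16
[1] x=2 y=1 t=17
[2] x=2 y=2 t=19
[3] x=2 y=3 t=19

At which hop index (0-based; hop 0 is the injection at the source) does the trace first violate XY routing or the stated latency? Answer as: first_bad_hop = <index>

first_bad_hop = 2

[1] (+0,+1) / 1c ⇒ ok
[2] (+0,+1) / 2c ⇒ BAD: Δcyc=2≠L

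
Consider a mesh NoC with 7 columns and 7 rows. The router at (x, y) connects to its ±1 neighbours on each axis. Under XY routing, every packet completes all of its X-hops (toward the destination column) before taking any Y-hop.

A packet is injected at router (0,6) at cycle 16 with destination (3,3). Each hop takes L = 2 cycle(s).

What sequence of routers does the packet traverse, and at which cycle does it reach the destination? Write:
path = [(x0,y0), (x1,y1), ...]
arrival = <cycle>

path = [(0,6), (1,6), (2,6), (3,6), (3,5), (3,4), (3,3)]
arrival = 28

hop 0: (0,6) @ cyc 16
hop 1: (1,6) @ cyc 18  [E]
hop 2: (2,6) @ cyc 20  [E]
hop 3: (3,6) @ cyc 22  [E]
hop 4: (3,5) @ cyc 24  [S]
hop 5: (3,4) @ cyc 26  [S]
hop 6: (3,3) @ cyc 28  [S]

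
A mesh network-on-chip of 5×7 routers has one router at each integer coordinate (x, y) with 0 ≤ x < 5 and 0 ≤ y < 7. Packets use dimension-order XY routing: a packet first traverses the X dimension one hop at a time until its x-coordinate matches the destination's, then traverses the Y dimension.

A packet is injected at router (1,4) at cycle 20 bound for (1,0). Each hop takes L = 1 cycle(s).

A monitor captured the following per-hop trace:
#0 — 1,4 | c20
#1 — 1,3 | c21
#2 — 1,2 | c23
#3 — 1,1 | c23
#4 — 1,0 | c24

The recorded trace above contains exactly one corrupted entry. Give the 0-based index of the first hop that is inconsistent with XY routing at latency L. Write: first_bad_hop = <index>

first_bad_hop = 2

[1] (+0,-1) / 1c ⇒ ok
[2] (+0,-1) / 2c ⇒ BAD: Δcyc=2≠L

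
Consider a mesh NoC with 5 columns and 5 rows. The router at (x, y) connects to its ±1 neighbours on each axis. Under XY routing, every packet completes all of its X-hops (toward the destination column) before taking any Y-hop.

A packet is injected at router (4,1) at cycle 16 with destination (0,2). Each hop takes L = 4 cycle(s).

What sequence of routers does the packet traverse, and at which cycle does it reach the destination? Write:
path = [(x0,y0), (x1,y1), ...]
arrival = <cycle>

  0. router=(4,1) cycle=16 (inject)
  1. router=(3,1) cycle=20 dir=W
  2. router=(2,1) cycle=24 dir=W
  3. router=(1,1) cycle=28 dir=W
  4. router=(0,1) cycle=32 dir=W
  5. router=(0,2) cycle=36 dir=N

path = [(4,1), (3,1), (2,1), (1,1), (0,1), (0,2)]
arrival = 36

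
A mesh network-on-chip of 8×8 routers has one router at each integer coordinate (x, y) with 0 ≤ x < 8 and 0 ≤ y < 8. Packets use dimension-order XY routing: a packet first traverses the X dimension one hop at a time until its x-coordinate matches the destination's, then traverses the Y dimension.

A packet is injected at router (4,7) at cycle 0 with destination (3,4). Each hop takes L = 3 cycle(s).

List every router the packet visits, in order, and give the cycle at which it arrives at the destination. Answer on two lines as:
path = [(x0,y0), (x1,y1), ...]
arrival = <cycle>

path = [(4,7), (3,7), (3,6), (3,5), (3,4)]
arrival = 12

t=0: at (4,7)
t=3: at (3,7) after W
t=6: at (3,6) after S
t=9: at (3,5) after S
t=12: at (3,4) after S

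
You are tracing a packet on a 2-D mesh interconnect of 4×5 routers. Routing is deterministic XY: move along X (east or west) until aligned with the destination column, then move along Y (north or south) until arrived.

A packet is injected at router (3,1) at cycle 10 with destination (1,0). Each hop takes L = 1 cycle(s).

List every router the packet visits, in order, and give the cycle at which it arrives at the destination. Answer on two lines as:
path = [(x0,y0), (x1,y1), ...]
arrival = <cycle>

  0. router=(3,1) cycle=10 (inject)
  1. router=(2,1) cycle=11 dir=W
  2. router=(1,1) cycle=12 dir=W
  3. router=(1,0) cycle=13 dir=S

path = [(3,1), (2,1), (1,1), (1,0)]
arrival = 13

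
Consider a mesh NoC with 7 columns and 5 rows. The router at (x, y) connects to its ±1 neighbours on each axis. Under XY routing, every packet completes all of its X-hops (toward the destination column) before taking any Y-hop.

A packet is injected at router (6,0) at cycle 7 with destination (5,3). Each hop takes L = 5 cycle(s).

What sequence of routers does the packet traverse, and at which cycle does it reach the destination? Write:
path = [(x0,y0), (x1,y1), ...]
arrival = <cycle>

t=7: at (6,0)
t=12: at (5,0) after W
t=17: at (5,1) after N
t=22: at (5,2) after N
t=27: at (5,3) after N

path = [(6,0), (5,0), (5,1), (5,2), (5,3)]
arrival = 27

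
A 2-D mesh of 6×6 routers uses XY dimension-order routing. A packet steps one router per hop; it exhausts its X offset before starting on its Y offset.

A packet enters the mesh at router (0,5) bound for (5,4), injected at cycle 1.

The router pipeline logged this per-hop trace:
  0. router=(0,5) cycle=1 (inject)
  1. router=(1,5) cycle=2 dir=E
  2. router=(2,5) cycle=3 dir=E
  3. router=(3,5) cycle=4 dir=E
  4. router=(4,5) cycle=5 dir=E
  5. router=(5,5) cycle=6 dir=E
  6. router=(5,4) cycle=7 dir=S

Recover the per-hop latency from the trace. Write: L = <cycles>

cyc[1] − cyc[0] = 2 − 1 = 1.
One hop costs L cycles, so L = 1.

L = 1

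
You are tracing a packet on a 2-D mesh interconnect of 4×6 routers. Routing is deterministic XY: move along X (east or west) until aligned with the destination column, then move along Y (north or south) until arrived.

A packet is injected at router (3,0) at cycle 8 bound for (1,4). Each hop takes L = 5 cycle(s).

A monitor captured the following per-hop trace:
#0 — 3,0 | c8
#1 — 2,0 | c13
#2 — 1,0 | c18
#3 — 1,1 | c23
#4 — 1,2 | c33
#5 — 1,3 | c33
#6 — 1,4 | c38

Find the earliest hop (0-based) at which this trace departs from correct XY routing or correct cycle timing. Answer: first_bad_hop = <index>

check 1→ d=(-1,0) cyc+5: ok
check 2→ d=(-1,0) cyc+5: ok
check 3→ d=(0,1) cyc+5: ok
check 4→ d=(0,1) cyc+10: BAD: Δcyc=10≠L

first_bad_hop = 4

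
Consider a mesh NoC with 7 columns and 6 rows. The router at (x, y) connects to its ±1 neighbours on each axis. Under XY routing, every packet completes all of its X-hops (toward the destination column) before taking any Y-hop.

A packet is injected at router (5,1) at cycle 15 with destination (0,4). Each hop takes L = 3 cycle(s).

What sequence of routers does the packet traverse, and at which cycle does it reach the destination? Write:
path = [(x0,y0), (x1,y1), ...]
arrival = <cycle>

path = [(5,1), (4,1), (3,1), (2,1), (1,1), (0,1), (0,2), (0,3), (0,4)]
arrival = 39

#0 — 5,1 | c15
#1 — 4,1 | c18 | W
#2 — 3,1 | c21 | W
#3 — 2,1 | c24 | W
#4 — 1,1 | c27 | W
#5 — 0,1 | c30 | W
#6 — 0,2 | c33 | N
#7 — 0,3 | c36 | N
#8 — 0,4 | c39 | N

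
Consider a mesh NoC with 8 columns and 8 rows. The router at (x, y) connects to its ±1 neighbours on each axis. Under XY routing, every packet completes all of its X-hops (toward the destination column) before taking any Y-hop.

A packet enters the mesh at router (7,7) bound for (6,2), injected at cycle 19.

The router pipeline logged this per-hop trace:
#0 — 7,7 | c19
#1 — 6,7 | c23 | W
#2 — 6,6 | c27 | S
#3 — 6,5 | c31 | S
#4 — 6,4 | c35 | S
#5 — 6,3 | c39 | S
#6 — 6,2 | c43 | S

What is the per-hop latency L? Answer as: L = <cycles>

From hop 0 (19) to hop 1 (23): +4 cycles.
Each hop adds L, hence L = 4.

L = 4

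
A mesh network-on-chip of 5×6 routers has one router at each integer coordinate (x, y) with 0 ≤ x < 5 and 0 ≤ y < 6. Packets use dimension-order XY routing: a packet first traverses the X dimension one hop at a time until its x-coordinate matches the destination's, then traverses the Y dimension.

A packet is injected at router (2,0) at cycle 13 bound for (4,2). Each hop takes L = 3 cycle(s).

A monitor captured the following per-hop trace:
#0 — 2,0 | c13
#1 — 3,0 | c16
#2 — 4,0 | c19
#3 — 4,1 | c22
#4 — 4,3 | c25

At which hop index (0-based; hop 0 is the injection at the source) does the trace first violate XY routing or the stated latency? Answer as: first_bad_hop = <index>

check 1→ d=(1,0) cyc+3: ok
check 2→ d=(1,0) cyc+3: ok
check 3→ d=(0,1) cyc+3: ok
check 4→ d=(0,2) cyc+3: BAD: non-unit step

first_bad_hop = 4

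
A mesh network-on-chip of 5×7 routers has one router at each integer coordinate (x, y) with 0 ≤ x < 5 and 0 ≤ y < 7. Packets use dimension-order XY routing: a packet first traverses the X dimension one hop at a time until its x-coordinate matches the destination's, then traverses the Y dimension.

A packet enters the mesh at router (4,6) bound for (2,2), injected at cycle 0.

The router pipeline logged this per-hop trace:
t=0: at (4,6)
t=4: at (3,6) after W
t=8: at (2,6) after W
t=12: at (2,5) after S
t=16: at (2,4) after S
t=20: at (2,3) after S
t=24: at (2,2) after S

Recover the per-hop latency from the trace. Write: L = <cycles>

cyc[1] − cyc[0] = 4 − 0 = 4.
That increment is L by definition: L = 4.

L = 4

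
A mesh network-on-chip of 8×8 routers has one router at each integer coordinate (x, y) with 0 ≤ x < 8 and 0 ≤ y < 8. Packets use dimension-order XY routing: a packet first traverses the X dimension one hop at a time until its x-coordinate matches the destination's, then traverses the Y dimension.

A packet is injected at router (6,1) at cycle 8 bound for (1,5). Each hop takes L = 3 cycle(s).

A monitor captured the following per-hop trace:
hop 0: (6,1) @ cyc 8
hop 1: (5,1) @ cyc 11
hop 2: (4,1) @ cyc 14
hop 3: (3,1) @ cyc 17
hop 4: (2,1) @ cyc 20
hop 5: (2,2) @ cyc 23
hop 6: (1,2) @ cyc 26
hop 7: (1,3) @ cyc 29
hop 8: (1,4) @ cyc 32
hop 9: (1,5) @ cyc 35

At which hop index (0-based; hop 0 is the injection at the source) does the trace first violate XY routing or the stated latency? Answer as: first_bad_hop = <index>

first_bad_hop = 5

  1: Δx=-1 Δy=+0 Δt=3 [ok]
  2: Δx=-1 Δy=+0 Δt=3 [ok]
  3: Δx=-1 Δy=+0 Δt=3 [ok]
  4: Δx=-1 Δy=+0 Δt=3 [ok]
  5: Δx=+0 Δy=+1 Δt=3 [BAD: Y-move but x=2≠1]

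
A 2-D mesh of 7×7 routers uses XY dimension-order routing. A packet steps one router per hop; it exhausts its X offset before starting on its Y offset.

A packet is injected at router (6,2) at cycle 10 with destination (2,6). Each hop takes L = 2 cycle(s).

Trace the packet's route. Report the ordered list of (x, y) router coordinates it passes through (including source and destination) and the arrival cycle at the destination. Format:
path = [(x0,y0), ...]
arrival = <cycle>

[0] x=6 y=2 t=10
[1] x=5 y=2 t=12 →W
[2] x=4 y=2 t=14 →W
[3] x=3 y=2 t=16 →W
[4] x=2 y=2 t=18 →W
[5] x=2 y=3 t=20 →N
[6] x=2 y=4 t=22 →N
[7] x=2 y=5 t=24 →N
[8] x=2 y=6 t=26 →N

path = [(6,2), (5,2), (4,2), (3,2), (2,2), (2,3), (2,4), (2,5), (2,6)]
arrival = 26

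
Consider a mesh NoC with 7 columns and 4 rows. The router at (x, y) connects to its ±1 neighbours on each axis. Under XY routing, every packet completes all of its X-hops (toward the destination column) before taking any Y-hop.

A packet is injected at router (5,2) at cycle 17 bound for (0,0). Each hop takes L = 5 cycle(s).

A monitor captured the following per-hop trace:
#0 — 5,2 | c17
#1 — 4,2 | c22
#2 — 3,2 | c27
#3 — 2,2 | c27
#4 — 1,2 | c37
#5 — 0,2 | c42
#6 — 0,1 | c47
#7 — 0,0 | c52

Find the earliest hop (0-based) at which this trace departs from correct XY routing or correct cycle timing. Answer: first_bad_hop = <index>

first_bad_hop = 3

  1: Δx=-1 Δy=+0 Δt=5 [ok]
  2: Δx=-1 Δy=+0 Δt=5 [ok]
  3: Δx=-1 Δy=+0 Δt=0 [BAD: Δcyc=0≠L]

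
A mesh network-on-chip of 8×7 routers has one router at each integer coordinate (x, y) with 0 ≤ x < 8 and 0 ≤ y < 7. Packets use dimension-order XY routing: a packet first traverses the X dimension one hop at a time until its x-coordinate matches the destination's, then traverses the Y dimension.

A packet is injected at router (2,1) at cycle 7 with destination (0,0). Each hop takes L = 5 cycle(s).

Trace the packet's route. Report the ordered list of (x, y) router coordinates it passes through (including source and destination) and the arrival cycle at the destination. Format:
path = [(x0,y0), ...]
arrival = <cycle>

path = [(2,1), (1,1), (0,1), (0,0)]
arrival = 22

src (2,1)  cyc=7
W→(1,1)  cyc=12
W→(0,1)  cyc=17
S→(0,0)  cyc=22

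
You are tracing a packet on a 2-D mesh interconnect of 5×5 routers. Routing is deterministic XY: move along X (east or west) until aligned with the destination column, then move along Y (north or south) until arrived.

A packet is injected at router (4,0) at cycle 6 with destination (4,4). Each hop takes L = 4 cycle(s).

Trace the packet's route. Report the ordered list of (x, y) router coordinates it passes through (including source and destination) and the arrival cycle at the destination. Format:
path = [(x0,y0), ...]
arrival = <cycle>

[0] x=4 y=0 t=6
[1] x=4 y=1 t=10 →N
[2] x=4 y=2 t=14 →N
[3] x=4 y=3 t=18 →N
[4] x=4 y=4 t=22 →N

path = [(4,0), (4,1), (4,2), (4,3), (4,4)]
arrival = 22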